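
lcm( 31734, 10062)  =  412542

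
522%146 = 84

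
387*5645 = 2184615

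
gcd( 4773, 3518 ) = 1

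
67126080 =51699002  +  15427078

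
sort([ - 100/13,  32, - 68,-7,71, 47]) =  [ - 68  ,- 100/13,-7 , 32, 47,71 ]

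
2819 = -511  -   - 3330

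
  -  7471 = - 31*241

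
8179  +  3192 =11371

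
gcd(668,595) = 1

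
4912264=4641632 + 270632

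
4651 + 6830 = 11481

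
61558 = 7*8794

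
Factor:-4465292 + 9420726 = 4955434=2^1*11^2*20477^1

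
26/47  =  26/47 = 0.55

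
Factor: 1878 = 2^1 * 3^1*313^1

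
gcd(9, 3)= 3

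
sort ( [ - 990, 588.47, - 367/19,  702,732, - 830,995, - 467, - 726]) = [- 990,-830,-726, - 467 ,  -  367/19 , 588.47,702 , 732 , 995] 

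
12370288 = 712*17374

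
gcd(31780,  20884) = 908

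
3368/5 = 673 + 3/5  =  673.60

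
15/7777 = 15/7777 = 0.00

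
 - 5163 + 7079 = 1916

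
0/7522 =0= 0.00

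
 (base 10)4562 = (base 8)10722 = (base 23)8E8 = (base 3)20020222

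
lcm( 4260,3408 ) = 17040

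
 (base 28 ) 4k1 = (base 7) 13531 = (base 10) 3697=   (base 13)18B5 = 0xE71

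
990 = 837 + 153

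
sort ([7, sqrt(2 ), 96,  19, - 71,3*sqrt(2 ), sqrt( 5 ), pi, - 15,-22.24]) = [ - 71, - 22.24, - 15, sqrt(2 ),sqrt ( 5 )  ,  pi, 3*sqrt (2), 7,19, 96] 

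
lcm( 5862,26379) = 52758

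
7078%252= 22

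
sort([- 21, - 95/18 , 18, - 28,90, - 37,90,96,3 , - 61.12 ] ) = [ - 61.12, - 37, - 28, - 21, - 95/18,3,18,90,90,96]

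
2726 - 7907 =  - 5181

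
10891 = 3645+7246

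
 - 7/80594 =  - 7/80594 = - 0.00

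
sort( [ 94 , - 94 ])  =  [ - 94,94 ] 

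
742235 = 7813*95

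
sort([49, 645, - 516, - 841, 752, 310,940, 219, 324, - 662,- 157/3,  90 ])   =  [ - 841, - 662,  -  516, - 157/3, 49, 90, 219,310, 324, 645 , 752, 940]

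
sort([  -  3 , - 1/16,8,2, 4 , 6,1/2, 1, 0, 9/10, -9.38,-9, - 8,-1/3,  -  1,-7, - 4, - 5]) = [  -  9.38,  -  9, - 8, - 7,  -  5, - 4, - 3, - 1, - 1/3, - 1/16,0, 1/2, 9/10 , 1,2,4, 6, 8]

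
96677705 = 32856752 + 63820953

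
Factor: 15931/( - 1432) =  - 2^( - 3) * 89^1 = - 89/8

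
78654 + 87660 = 166314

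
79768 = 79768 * 1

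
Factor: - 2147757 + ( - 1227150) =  - 3^1 * 1124969^1 = - 3374907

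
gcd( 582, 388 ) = 194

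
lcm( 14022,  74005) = 1332090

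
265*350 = 92750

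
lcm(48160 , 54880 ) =2359840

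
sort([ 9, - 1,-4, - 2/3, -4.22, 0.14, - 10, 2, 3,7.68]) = [ - 10, - 4.22 , - 4, - 1, - 2/3,0.14, 2, 3,7.68,9 ]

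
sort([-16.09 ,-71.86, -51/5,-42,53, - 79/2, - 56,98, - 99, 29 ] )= [ - 99, - 71.86, - 56 , - 42,  -  79/2, - 16.09, - 51/5, 29, 53, 98] 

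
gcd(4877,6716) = 1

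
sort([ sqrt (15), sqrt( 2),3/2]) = [ sqrt ( 2 ),3/2, sqrt( 15 )]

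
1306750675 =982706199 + 324044476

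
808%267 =7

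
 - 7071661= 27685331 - 34756992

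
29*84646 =2454734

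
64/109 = 64/109 =0.59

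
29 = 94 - 65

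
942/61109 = 942/61109 = 0.02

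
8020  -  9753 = -1733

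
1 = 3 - 2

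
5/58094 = 5/58094 =0.00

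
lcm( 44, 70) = 1540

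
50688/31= 1635 +3/31= 1635.10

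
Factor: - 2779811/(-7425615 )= 3^( - 1 )*5^( - 1 ) * 495041^( - 1)*2779811^1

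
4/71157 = 4/71157 = 0.00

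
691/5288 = 691/5288 = 0.13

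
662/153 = 4 + 50/153 = 4.33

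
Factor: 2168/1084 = 2 = 2^1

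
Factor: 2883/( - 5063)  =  - 3^1*31^2*61^( - 1)*83^( - 1)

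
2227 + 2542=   4769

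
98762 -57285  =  41477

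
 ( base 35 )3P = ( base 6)334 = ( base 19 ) 6G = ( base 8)202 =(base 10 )130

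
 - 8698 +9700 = 1002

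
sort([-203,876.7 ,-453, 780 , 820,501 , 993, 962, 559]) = [ - 453,  -  203, 501,559, 780, 820, 876.7, 962,993] 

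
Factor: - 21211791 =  - 3^1 * 337^1*20981^1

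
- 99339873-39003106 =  - 138342979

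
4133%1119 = 776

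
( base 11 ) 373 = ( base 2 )110111011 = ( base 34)D1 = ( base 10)443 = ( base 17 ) 191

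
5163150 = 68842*75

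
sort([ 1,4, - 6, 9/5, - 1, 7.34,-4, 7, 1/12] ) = [ - 6,- 4,-1, 1/12,  1,9/5,4,7 , 7.34] 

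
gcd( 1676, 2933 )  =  419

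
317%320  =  317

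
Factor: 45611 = 17^1*2683^1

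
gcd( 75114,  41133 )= 3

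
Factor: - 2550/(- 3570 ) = 5^1*7^( - 1 ) = 5/7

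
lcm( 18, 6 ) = 18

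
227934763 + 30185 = 227964948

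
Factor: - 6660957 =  - 3^1*17^1*131^1* 997^1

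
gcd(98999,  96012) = 1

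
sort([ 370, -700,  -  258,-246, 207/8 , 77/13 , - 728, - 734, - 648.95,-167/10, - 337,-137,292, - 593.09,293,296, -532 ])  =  [-734, - 728,-700,-648.95,  -  593.09,- 532, - 337, - 258,-246, - 137,-167/10, 77/13,207/8 , 292,  293,296, 370 ]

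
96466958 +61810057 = 158277015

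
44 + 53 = 97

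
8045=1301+6744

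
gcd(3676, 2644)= 4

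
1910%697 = 516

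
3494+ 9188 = 12682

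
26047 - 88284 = -62237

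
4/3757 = 4/3757 = 0.00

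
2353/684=3 + 301/684= 3.44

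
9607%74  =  61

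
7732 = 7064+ 668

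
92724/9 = 10302 + 2/3=10302.67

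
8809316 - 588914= 8220402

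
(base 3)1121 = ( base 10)43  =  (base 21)21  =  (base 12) 37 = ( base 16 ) 2B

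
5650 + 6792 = 12442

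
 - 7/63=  - 1/9 = - 0.11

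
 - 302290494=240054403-542344897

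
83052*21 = 1744092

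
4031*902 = 3635962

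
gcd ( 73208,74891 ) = 1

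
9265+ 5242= 14507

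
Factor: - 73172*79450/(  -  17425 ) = 2^3 * 7^1  *  11^1 * 17^(  -  1 )*41^(-1 )*227^1*1663^1=232540616/697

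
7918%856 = 214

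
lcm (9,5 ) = 45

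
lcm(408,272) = 816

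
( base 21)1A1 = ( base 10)652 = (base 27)O4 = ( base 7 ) 1621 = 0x28C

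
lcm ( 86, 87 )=7482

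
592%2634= 592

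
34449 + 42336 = 76785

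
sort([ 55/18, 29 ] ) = [ 55/18, 29] 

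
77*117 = 9009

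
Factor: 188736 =2^6*3^1  *983^1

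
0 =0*371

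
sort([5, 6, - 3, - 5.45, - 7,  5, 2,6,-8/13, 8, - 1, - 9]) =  [ - 9,  -  7,-5.45, - 3, - 1, - 8/13,2, 5, 5,  6,6, 8]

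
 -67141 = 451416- 518557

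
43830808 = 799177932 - 755347124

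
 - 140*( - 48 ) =6720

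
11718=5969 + 5749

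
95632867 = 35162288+60470579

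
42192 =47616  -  5424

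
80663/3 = 80663/3 =26887.67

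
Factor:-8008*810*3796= - 24622678080=-2^6 * 3^4 * 5^1 * 7^1*11^1 * 13^2 * 73^1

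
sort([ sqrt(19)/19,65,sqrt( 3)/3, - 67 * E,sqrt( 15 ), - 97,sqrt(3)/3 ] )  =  [ - 67*E, - 97, sqrt( 19)/19, sqrt( 3 )/3 , sqrt(3 )/3, sqrt(15 ) , 65 ] 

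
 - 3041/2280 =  - 2 + 1519/2280 = - 1.33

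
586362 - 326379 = 259983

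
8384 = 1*8384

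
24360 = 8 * 3045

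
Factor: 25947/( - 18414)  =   - 2^(-1) * 11^( - 1)  *31^1 = -  31/22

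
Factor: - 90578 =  - 2^1*45289^1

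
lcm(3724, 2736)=134064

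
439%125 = 64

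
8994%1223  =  433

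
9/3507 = 3/1169 = 0.00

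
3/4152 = 1/1384 = 0.00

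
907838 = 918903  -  11065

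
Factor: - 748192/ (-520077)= 2^5*3^(-1 )*103^1*227^1 * 173359^( - 1)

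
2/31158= 1/15579 = 0.00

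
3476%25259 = 3476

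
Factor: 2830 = 2^1 * 5^1*283^1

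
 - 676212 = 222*(-3046)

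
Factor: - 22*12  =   - 264= -2^3*3^1 * 11^1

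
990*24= 23760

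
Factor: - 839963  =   - 839963^1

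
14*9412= 131768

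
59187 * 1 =59187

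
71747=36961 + 34786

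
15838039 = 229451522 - 213613483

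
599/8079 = 599/8079  =  0.07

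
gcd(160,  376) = 8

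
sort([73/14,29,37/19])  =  [ 37/19 , 73/14, 29]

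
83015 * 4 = 332060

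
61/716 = 61/716=0.09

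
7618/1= 7618 = 7618.00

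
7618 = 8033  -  415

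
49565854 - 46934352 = 2631502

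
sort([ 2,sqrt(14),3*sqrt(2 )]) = [ 2, sqrt( 14),3*sqrt(2) ]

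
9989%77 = 56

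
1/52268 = 1/52268=0.00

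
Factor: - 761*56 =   -  42616 = - 2^3 *7^1*761^1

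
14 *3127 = 43778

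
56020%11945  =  8240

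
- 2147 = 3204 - 5351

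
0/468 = 0  =  0.00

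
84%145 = 84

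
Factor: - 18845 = - 5^1*3769^1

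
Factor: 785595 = 3^1*5^1 * 83^1*631^1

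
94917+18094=113011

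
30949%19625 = 11324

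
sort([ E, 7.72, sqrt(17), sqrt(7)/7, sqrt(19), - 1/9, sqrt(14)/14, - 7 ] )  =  [-7  , - 1/9,sqrt( 14) /14,  sqrt( 7)/7,E, sqrt(17),sqrt(19 ), 7.72 ]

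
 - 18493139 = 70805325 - 89298464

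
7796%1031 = 579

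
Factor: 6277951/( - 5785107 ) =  - 3^( - 1 )* 811^1*7741^1*1928369^( - 1 )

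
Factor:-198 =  -2^1*3^2*11^1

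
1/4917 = 1/4917 = 0.00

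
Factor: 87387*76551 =6689562237 = 3^2*17^1*19^1* 79^1*29129^1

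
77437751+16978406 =94416157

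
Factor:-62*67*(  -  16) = 66464= 2^5*31^1*67^1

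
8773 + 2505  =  11278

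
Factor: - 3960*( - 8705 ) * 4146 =142920082800= 2^4*3^3*5^2*11^1 * 691^1*1741^1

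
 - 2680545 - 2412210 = - 5092755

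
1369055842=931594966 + 437460876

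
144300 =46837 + 97463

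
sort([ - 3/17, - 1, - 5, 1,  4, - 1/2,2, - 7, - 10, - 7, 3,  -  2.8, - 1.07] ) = [ - 10,  -  7, -7,-5, - 2.8, -1.07, - 1,-1/2, - 3/17,1, 2,  3, 4]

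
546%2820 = 546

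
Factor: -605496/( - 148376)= 75687/18547 = 3^1*17^( - 1)  *  1091^(-1)*25229^1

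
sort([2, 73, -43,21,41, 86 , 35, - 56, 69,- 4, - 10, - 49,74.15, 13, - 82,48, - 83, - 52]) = [ - 83, - 82, - 56, - 52, - 49,- 43,  -  10 , - 4,2, 13,21 , 35, 41, 48,69, 73, 74.15, 86] 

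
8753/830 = 8753/830 = 10.55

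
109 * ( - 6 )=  - 654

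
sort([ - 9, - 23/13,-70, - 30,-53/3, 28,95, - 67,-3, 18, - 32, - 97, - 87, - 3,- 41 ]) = [ - 97, - 87 ,  -  70, - 67,-41, - 32, - 30, - 53/3, - 9 , - 3, - 3, - 23/13,  18, 28, 95] 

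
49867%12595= 12082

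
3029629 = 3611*839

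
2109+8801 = 10910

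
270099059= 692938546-422839487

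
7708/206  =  37 + 43/103= 37.42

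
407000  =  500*814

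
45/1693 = 45/1693 = 0.03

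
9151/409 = 22 + 153/409 = 22.37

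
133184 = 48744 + 84440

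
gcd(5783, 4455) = 1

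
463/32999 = 463/32999 = 0.01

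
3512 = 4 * 878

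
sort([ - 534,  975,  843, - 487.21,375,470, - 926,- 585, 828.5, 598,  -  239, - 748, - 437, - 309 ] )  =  [ - 926 , - 748, - 585, - 534, - 487.21, - 437, - 309, - 239, 375,470, 598, 828.5,843,975]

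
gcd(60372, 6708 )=6708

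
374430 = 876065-501635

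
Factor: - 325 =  - 5^2*13^1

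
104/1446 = 52/723 = 0.07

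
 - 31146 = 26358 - 57504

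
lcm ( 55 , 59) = 3245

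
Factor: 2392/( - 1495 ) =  - 2^3*5^ ( - 1)=- 8/5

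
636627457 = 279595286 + 357032171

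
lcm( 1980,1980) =1980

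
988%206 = 164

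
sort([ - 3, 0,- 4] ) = [ - 4,-3, 0] 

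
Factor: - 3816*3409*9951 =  - 129450011544=- 2^3*3^3*7^1*31^1 * 53^1*107^1*487^1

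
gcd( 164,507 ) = 1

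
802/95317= 802/95317=0.01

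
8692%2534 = 1090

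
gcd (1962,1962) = 1962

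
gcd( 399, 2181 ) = 3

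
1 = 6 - 5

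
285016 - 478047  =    -  193031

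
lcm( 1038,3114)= 3114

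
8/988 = 2/247 = 0.01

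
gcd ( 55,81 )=1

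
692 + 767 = 1459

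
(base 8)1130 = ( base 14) 30c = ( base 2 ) 1001011000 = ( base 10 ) 600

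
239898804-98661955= 141236849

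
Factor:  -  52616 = -2^3*6577^1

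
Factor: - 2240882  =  -2^1 *7^1*67^1*2389^1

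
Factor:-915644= - 2^2*228911^1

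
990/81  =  12 + 2/9  =  12.22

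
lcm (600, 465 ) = 18600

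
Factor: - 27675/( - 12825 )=19^( - 1)*41^1 = 41/19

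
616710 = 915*674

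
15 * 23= 345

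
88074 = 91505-3431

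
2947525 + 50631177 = 53578702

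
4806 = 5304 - 498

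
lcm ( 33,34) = 1122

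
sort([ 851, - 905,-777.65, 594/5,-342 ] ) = [ - 905, - 777.65,-342, 594/5, 851]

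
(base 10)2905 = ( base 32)2qp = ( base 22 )601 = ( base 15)CDA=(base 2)101101011001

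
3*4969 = 14907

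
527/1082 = 527/1082= 0.49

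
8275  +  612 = 8887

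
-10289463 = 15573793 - 25863256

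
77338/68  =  1137+11/34= 1137.32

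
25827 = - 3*( - 8609)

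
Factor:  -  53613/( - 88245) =5^(  -  1 )*7^1*23^1*53^( - 1)=161/265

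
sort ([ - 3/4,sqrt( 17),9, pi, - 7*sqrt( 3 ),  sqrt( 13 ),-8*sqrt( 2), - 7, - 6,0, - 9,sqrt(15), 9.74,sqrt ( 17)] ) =[ - 7*sqrt(3), - 8* sqrt(2), - 9 , - 7,-6,  -  3/4,0,pi,sqrt(13),sqrt(15 ),sqrt( 17),sqrt(17 ), 9, 9.74]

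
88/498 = 44/249 = 0.18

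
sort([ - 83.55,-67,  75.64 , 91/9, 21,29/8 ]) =[ - 83.55,- 67,29/8, 91/9 , 21 , 75.64 ]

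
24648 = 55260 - 30612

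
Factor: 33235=5^1*17^2*23^1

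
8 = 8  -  0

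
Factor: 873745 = 5^1*174749^1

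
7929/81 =881/9 =97.89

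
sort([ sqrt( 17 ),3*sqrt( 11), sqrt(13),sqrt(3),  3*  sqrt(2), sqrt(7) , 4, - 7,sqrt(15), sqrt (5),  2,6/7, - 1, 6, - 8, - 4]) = [ - 8, - 7, - 4, - 1 , 6/7,sqrt ( 3),2,sqrt(5), sqrt( 7), sqrt( 13) , sqrt ( 15),4,sqrt(17 ), 3* sqrt(2 ), 6, 3 * sqrt(11 )]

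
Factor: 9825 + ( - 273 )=2^4*3^1*199^1 = 9552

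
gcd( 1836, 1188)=108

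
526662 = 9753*54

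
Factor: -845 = -5^1*13^2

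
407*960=390720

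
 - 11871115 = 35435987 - 47307102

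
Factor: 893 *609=543837 = 3^1*7^1*19^1 *29^1*47^1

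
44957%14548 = 1313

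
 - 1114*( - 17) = 18938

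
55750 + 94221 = 149971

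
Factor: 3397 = 43^1*79^1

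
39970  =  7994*5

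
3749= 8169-4420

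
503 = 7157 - 6654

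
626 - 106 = 520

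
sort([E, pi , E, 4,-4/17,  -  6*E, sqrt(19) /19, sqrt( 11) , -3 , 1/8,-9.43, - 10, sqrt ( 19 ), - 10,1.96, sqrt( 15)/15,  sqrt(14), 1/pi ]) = [ - 6*E,-10, - 10,-9.43, - 3, - 4/17, 1/8, sqrt( 19) /19, sqrt ( 15 )/15,1/pi, 1.96, E, E, pi,  sqrt(11),sqrt ( 14),4, sqrt( 19)] 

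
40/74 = 20/37  =  0.54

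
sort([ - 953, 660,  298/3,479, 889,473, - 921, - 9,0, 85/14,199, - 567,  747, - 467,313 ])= [ - 953,-921, - 567, - 467,  -  9,0,85/14,298/3, 199,313,473, 479,660,747,889]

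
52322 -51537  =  785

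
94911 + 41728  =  136639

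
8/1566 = 4/783 = 0.01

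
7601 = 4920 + 2681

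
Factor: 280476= 2^2*3^3*7^2 * 53^1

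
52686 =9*5854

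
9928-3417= 6511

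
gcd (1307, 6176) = 1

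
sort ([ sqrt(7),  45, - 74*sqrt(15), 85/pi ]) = [ - 74*sqrt(15), sqrt( 7), 85/pi, 45]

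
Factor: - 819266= - 2^1*7^1*139^1*421^1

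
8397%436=113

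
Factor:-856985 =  - 5^1*101^1*1697^1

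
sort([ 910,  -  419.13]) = [ - 419.13, 910] 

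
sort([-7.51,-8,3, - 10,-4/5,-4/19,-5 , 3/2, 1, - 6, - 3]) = [-10, -8,-7.51, - 6, - 5, - 3,-4/5, -4/19, 1, 3/2, 3]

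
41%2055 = 41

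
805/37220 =161/7444 = 0.02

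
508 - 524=-16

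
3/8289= 1/2763= 0.00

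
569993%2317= 11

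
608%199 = 11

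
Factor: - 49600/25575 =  - 64/33 = - 2^6*3^( - 1 )*11^(-1 ) 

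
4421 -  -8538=12959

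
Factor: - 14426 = - 2^1*7213^1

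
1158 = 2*579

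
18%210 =18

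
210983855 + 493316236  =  704300091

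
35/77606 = 35/77606 =0.00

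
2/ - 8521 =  - 1 + 8519/8521 = -  0.00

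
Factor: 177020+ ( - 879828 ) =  - 702808 = -2^3*59^1*1489^1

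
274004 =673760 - 399756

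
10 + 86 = 96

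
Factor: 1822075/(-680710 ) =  - 2^(-1)*5^1*68071^( - 1 )*72883^1 = -364415/136142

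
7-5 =2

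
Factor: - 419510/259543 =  - 2^1 * 5^1*7^1*13^1 * 563^( - 1)  =  -910/563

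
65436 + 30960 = 96396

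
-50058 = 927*( - 54 ) 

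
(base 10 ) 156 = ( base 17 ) 93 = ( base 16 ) 9c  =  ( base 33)4O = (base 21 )79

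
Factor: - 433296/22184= - 918/47=   -2^1*3^3*17^1*47^( - 1 )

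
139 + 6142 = 6281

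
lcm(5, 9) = 45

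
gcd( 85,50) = 5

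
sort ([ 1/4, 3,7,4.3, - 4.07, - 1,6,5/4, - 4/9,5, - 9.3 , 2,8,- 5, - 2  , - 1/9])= [  -  9.3, - 5, - 4.07, - 2, - 1, - 4/9, - 1/9,1/4,5/4, 2,3,4.3, 5,6,7,8 ] 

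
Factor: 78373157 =19^1*719^1 * 5737^1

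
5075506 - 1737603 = 3337903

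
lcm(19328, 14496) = 57984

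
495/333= 55/37 = 1.49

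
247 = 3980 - 3733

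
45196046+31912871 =77108917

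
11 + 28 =39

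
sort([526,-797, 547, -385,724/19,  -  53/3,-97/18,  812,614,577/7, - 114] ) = [ - 797,-385, - 114, - 53/3 ,-97/18,  724/19,577/7, 526, 547 , 614,812]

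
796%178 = 84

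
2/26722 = 1/13361 = 0.00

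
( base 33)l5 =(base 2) 1010111010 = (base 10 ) 698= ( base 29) O2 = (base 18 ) 22e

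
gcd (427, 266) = 7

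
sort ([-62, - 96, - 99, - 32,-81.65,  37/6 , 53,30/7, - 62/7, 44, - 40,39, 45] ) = [ - 99, - 96 ,  -  81.65,-62,  -  40,- 32,  -  62/7, 30/7, 37/6,39 , 44,  45, 53]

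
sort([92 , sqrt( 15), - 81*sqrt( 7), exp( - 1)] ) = [ -81*sqrt(7 ),exp( - 1), sqrt( 15), 92 ] 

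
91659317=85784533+5874784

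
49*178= 8722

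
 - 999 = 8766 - 9765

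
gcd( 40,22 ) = 2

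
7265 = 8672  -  1407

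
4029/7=575 + 4/7  =  575.57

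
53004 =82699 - 29695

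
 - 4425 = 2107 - 6532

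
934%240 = 214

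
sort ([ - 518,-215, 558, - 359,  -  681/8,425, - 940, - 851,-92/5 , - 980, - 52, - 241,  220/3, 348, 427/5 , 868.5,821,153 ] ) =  [-980, - 940,-851, - 518 ,-359,-241, - 215,-681/8 ,-52, - 92/5,220/3,427/5,153,348 , 425,  558,821,868.5]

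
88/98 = 44/49   =  0.90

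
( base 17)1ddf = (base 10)8906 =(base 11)6767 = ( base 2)10001011001010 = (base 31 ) 989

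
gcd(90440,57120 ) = 4760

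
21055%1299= 271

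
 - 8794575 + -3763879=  - 12558454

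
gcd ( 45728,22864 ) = 22864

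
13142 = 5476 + 7666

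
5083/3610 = 5083/3610= 1.41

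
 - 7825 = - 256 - 7569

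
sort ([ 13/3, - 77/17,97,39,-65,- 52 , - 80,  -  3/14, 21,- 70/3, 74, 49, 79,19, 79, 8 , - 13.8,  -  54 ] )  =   [ -80, - 65, - 54, - 52 , - 70/3, - 13.8, - 77/17,-3/14, 13/3, 8, 19, 21, 39, 49,74,  79,79, 97]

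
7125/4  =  1781  +  1/4 = 1781.25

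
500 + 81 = 581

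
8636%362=310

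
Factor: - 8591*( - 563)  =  4836733=11^2*71^1 * 563^1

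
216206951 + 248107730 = 464314681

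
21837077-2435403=19401674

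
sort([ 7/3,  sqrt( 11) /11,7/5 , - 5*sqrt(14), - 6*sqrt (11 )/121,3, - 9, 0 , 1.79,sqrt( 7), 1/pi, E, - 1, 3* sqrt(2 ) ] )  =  [ - 5*sqrt( 14), - 9, - 1 , - 6*sqrt ( 11)/121, 0 , sqrt( 11) /11, 1/pi,  7/5, 1.79,7/3, sqrt(7),E , 3,  3*sqrt(2)]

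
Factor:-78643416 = -2^3*3^1*3276809^1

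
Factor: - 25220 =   -  2^2*5^1*13^1*97^1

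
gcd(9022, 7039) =1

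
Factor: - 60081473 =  - 60081473^1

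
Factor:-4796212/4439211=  - 2^2*3^( - 1) * 7^( -1)*137^( -1)*1031^1*1163^1*1543^(-1)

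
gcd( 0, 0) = 0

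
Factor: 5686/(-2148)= - 2^(  -  1 ) * 3^( - 1)*179^( - 1 )*2843^1 = -2843/1074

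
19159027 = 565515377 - 546356350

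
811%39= 31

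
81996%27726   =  26544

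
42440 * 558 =23681520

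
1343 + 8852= 10195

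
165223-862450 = -697227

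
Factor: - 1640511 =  - 3^2*182279^1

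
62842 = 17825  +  45017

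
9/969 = 3/323 = 0.01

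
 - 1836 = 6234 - 8070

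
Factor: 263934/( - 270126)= - 11^1*31^1 * 349^( - 1) =- 341/349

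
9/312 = 3/104 = 0.03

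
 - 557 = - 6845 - -6288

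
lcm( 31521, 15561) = 1229319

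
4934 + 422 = 5356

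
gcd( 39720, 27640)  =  40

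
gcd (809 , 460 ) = 1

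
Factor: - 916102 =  - 2^1*11^1*41641^1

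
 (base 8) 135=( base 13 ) 72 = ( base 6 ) 233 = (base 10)93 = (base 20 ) 4d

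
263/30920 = 263/30920  =  0.01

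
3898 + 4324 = 8222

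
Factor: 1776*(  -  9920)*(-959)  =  2^10*3^1*5^1 * 7^1*31^1  *37^1*137^1 = 16895585280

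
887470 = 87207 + 800263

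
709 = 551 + 158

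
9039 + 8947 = 17986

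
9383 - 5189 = 4194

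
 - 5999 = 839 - 6838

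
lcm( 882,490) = 4410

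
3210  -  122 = 3088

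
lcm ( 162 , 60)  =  1620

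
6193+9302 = 15495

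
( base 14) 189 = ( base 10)317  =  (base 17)11B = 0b100111101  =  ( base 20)fh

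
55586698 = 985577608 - 929990910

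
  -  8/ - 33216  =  1/4152  =  0.00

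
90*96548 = 8689320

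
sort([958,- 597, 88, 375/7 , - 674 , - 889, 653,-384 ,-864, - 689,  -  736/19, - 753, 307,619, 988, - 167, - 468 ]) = [ - 889, - 864,-753, - 689,-674,  -  597,-468,-384, - 167, - 736/19,375/7, 88, 307, 619, 653, 958, 988]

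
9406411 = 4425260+4981151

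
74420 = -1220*( - 61 ) 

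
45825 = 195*235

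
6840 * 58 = 396720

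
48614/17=48614/17 = 2859.65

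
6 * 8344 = 50064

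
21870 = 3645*6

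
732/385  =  732/385 = 1.90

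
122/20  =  61/10 = 6.10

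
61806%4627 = 1655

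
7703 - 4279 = 3424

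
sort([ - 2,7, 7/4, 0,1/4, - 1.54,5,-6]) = [- 6, - 2, - 1.54,0,1/4, 7/4, 5, 7]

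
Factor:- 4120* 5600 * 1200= -27686400000= - 2^12 * 3^1 * 5^5*7^1*103^1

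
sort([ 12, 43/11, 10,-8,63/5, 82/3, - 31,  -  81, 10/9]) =[ - 81, - 31, - 8,10/9  ,  43/11,  10,12,63/5, 82/3]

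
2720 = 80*34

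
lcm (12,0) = 0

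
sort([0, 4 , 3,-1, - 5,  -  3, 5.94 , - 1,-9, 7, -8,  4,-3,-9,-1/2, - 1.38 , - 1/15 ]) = [ - 9,  -  9,  -  8, - 5,  -  3, - 3,-1.38, - 1 ,-1,  -  1/2,-1/15, 0,  3, 4, 4 , 5.94,7] 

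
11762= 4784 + 6978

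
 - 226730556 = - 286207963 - - 59477407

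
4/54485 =4/54485 = 0.00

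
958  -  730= 228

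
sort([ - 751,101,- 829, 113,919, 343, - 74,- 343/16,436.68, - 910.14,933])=[ - 910.14,-829, - 751, - 74,-343/16, 101,113 , 343,436.68,919,933]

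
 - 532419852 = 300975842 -833395694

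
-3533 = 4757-8290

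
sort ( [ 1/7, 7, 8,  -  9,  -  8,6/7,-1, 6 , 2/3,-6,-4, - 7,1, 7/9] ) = [ - 9,-8, - 7,- 6, - 4,-1, 1/7, 2/3,7/9, 6/7, 1, 6, 7, 8 ] 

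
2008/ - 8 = -251  +  0/1 = - 251.00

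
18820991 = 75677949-56856958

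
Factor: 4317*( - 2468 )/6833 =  - 10654356/6833=- 2^2*3^1*617^1*  1439^1*6833^(  -  1)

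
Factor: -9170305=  - 5^1*229^1*8009^1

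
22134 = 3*7378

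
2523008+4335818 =6858826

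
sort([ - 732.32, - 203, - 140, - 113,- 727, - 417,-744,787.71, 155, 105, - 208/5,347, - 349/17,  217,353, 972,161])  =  [ - 744, -732.32,  -  727, - 417,-203, - 140, - 113, - 208/5, - 349/17,105,155,161 , 217, 347, 353,  787.71,972]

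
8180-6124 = 2056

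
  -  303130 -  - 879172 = 576042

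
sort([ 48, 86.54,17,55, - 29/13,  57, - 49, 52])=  [-49,  -  29/13, 17, 48, 52, 55, 57, 86.54]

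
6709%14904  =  6709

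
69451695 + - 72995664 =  - 3543969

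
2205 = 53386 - 51181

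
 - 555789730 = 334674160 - 890463890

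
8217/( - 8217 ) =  - 1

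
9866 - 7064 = 2802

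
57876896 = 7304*7924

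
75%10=5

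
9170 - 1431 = 7739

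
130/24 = 5 + 5/12=5.42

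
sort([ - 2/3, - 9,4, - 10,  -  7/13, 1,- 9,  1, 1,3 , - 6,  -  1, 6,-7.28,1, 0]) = [ -10,  -  9,-9, - 7.28, - 6,  -  1 , - 2/3,-7/13,0, 1,1,1, 1 , 3,4, 6] 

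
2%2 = 0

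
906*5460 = 4946760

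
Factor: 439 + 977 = 1416 = 2^3*3^1*59^1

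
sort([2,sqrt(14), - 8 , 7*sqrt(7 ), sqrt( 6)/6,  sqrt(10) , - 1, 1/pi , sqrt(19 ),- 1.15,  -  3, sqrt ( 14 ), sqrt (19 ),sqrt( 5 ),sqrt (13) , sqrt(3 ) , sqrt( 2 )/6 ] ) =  [ - 8, - 3, - 1.15, - 1,sqrt(2 )/6 , 1/pi,sqrt ( 6) /6,sqrt (3 ) , 2,sqrt(5 ),sqrt( 10),  sqrt ( 13), sqrt( 14), sqrt(14 ), sqrt(19),sqrt ( 19),7 * sqrt(7)] 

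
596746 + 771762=1368508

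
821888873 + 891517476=1713406349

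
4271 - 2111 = 2160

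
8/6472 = 1/809 = 0.00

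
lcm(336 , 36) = 1008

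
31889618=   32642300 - 752682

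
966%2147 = 966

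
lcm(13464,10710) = 471240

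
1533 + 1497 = 3030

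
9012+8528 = 17540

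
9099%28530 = 9099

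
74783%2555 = 688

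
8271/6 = 2757/2 = 1378.50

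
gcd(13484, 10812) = 4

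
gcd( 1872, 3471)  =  39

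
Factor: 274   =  2^1*137^1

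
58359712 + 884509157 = 942868869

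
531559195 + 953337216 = 1484896411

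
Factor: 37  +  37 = 74 = 2^1*37^1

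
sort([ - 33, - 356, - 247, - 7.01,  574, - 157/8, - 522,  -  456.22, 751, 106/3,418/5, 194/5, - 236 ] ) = [ - 522, - 456.22 , - 356,- 247,-236, - 33, - 157/8, - 7.01,106/3,194/5,418/5, 574,751]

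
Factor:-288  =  -2^5*3^2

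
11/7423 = 11/7423 = 0.00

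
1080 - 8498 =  - 7418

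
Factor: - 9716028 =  - 2^2*3^1*7^1*23^1* 47^1*107^1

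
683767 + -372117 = 311650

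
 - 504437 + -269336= -773773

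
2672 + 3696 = 6368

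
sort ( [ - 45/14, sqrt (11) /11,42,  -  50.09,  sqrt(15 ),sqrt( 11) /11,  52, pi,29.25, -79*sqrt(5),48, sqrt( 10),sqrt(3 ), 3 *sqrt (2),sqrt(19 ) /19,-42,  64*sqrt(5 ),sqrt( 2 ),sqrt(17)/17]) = [ - 79*sqrt(5),-50.09,- 42,-45/14,sqrt(19 )/19 , sqrt(17)/17, sqrt( 11)/11, sqrt (11)/11,sqrt (2),sqrt(3 ),pi, sqrt (10 ),sqrt( 15),3*sqrt( 2),  29.25, 42,48,52,64*sqrt( 5)]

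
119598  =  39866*3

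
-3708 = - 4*927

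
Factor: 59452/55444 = 89/83 = 83^(-1)*89^1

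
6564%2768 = 1028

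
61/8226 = 61/8226 = 0.01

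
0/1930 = 0 = 0.00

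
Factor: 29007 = 3^2*11^1*293^1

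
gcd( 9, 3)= 3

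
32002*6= 192012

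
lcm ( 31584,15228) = 852768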